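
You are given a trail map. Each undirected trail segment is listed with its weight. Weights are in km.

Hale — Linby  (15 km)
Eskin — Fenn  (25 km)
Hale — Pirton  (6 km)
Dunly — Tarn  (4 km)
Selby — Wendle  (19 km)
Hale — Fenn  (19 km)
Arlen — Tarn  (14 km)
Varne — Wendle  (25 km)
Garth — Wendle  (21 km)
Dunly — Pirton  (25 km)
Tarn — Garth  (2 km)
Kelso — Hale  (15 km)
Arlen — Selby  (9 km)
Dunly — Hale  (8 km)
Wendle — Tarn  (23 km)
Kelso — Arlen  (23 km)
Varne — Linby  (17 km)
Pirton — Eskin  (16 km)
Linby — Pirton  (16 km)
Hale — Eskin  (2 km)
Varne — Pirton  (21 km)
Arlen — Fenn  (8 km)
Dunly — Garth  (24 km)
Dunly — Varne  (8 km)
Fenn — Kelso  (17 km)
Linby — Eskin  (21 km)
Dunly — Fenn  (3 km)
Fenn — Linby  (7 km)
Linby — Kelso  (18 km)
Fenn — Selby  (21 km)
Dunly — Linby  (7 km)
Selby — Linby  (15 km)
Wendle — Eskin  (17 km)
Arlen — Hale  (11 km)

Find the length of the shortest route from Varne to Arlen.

Enumerating some paths:
Varne - Dunly - Hale - Arlen: 8+8+11 = 27
Varne - Dunly - Fenn - Arlen: 8+3+8 = 19
Varne - Dunly - Tarn - Arlen: 8+4+14 = 26
The minimum is 19 km via Varne - Dunly - Fenn - Arlen.

19 km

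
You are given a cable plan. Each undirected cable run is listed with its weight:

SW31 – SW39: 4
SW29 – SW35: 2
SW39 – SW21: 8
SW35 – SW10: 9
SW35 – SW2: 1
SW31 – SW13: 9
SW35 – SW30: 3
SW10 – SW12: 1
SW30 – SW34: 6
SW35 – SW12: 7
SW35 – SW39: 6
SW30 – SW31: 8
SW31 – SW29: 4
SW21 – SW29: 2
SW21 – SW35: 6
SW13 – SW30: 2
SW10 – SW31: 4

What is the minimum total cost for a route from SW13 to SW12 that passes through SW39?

Best SW13 to SW39: SW13 → SW30 → SW35 → SW39 costing 11
Best SW39 to SW12: SW39 → SW31 → SW10 → SW12 costing 9
Total via SW39: 11 + 9 = 20.

20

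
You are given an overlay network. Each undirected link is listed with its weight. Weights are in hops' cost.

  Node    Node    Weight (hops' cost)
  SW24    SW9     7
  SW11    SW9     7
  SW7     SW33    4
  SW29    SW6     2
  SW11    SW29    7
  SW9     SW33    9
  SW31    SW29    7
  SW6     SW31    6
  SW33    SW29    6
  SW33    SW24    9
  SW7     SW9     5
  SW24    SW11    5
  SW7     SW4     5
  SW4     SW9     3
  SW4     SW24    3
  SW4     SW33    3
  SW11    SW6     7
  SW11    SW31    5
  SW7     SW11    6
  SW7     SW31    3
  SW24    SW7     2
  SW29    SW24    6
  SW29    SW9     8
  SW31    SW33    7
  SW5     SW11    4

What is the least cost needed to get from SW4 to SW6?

11 hops' cost

Settle nodes by increasing distance from SW4:
SW4: 0
SW24: 3  (via SW4)
SW9: 3  (via SW4)
SW33: 3  (via SW4)
SW7: 5  (via SW4)
SW11: 8  (via SW24)
SW31: 8  (via SW7)
SW29: 9  (via SW24)
SW6: 11  (via SW29)
Shortest route: SW4–SW24–SW29–SW6 = 11 hops' cost.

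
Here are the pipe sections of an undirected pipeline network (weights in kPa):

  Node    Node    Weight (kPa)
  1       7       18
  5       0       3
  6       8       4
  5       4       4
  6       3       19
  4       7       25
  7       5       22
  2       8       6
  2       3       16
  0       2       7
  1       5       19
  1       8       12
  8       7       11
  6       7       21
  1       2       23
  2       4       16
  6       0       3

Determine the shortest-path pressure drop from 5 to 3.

25 kPa

Candidate routes:
5 - 0 - 2 - 3: 3+7+16 = 26
5 - 0 - 6 - 3: 3+3+19 = 25
5 - 0 - 6 - 8 - 2 - 3: 3+3+4+6+16 = 32
5 - 4 - 2 - 3: 4+16+16 = 36
The minimum is 25 kPa via 5 - 0 - 6 - 3.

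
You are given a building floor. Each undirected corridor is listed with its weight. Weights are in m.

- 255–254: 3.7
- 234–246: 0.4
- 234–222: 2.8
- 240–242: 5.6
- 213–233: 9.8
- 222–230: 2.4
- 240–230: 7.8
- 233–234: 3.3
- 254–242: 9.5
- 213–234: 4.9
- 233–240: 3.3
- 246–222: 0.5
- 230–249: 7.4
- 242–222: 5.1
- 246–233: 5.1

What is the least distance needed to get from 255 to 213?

24.1 m

Enumerating some paths:
255 - 254 - 242 - 222 - 234 - 213: 3.7+9.5+5.1+2.8+4.9 = 26
255 - 254 - 242 - 240 - 233 - 213: 3.7+9.5+5.6+3.3+9.8 = 31.9
255 - 254 - 242 - 222 - 246 - 234 - 213: 3.7+9.5+5.1+0.5+0.4+4.9 = 24.1
255 - 254 - 242 - 240 - 233 - 234 - 213: 3.7+9.5+5.6+3.3+3.3+4.9 = 30.3
Cheapest is 255 - 254 - 242 - 222 - 246 - 234 - 213 at 24.1 m.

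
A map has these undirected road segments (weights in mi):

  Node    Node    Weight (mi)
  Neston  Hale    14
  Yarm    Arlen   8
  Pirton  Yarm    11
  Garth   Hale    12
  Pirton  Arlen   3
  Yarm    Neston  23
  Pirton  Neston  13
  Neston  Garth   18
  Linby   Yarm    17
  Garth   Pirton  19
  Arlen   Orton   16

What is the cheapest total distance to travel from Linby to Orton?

41 mi

Shortest distances from Linby:
Linby: 0
Yarm: 17  (via Linby)
Arlen: 25  (via Yarm)
Pirton: 28  (via Yarm)
Neston: 40  (via Yarm)
Orton: 41  (via Arlen)
Shortest route: Linby–Yarm–Arlen–Orton = 41 mi.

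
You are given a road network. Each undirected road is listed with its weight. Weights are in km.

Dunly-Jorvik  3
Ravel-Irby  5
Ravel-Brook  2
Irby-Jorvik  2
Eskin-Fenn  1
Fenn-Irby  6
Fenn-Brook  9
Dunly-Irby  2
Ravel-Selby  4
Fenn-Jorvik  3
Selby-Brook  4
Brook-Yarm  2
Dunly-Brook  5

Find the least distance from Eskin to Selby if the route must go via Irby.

Shortest Eskin→Irby: Eskin–Fenn–Jorvik–Irby = 6
Best Irby to Selby: Irby–Ravel–Selby costing 9
Total via Irby: 6 + 9 = 15 km.

15 km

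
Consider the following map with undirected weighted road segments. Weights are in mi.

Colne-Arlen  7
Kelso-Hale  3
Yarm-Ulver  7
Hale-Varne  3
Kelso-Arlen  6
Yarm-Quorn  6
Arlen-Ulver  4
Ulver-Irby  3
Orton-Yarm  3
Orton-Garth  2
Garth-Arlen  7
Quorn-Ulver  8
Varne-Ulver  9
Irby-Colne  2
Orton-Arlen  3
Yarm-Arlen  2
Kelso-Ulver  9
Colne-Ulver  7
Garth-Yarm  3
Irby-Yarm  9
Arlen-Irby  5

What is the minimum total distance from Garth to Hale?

14 mi

Candidate routes:
Garth - Orton - Arlen - Kelso - Hale: 2+3+6+3 = 14
Garth - Arlen - Kelso - Hale: 7+6+3 = 16
Garth - Orton - Yarm - Arlen - Kelso - Hale: 2+3+2+6+3 = 16
The minimum is 14 mi via Garth - Orton - Arlen - Kelso - Hale.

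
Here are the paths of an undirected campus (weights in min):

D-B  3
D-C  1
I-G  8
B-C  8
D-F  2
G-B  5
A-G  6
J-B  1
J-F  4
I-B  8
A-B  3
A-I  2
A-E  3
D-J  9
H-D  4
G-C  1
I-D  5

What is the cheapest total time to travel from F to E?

11 min

Compare a few routes:
F–D–C–G–A–E: 2+1+1+6+3 = 13
F–D–I–A–E: 2+5+2+3 = 12
F–D–B–A–E: 2+3+3+3 = 11
F–D–C–G–B–A–E: 2+1+1+5+3+3 = 15
The minimum is 11 min via F–D–B–A–E.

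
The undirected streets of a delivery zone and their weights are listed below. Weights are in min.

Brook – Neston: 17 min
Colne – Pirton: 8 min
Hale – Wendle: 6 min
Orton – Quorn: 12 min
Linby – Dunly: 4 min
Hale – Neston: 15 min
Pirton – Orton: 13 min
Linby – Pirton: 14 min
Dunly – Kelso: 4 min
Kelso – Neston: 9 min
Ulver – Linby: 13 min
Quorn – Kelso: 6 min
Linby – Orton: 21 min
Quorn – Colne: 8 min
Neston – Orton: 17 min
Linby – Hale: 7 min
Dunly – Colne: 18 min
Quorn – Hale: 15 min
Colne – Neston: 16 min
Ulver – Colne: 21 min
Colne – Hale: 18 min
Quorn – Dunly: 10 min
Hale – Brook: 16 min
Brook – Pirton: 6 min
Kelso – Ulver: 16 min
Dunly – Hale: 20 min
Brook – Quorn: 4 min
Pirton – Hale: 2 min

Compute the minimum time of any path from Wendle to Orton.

21 min

Enumerating some paths:
Wendle → Hale → Linby → Orton: 6+7+21 = 34
Wendle → Hale → Pirton → Brook → Quorn → Orton: 6+2+6+4+12 = 30
Wendle → Hale → Quorn → Orton: 6+15+12 = 33
Wendle → Hale → Pirton → Orton: 6+2+13 = 21
Cheapest is Wendle → Hale → Pirton → Orton at 21 min.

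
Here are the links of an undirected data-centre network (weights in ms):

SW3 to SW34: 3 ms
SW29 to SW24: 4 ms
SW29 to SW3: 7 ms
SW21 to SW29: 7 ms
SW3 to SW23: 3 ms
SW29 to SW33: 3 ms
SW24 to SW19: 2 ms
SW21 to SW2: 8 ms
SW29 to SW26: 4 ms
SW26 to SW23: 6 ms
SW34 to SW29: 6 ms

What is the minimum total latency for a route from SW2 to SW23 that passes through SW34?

Shortest SW2→SW34: SW2 → SW21 → SW29 → SW34 = 21
Shortest SW34→SW23: SW34 → SW3 → SW23 = 6
Total via SW34: 21 + 6 = 27 ms.

27 ms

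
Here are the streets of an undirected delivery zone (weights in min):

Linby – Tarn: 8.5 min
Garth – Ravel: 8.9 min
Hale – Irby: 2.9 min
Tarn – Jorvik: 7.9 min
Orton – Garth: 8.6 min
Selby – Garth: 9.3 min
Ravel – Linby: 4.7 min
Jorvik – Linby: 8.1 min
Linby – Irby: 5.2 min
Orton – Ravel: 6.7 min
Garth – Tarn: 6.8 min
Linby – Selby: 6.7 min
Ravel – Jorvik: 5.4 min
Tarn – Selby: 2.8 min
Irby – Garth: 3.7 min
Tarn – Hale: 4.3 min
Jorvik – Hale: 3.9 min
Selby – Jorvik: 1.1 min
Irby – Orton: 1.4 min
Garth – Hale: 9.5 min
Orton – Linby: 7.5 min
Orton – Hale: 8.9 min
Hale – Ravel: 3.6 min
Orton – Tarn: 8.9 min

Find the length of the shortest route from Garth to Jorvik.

10.4 min

Shortest distances from Garth:
Garth: 0
Irby: 3.7  (via Garth)
Orton: 5.1  (via Irby)
Hale: 6.6  (via Irby)
Tarn: 6.8  (via Garth)
Ravel: 8.9  (via Garth)
Linby: 8.9  (via Irby)
Selby: 9.3  (via Garth)
Jorvik: 10.4  (via Selby)
Shortest route: Garth–Selby–Jorvik = 10.4 min.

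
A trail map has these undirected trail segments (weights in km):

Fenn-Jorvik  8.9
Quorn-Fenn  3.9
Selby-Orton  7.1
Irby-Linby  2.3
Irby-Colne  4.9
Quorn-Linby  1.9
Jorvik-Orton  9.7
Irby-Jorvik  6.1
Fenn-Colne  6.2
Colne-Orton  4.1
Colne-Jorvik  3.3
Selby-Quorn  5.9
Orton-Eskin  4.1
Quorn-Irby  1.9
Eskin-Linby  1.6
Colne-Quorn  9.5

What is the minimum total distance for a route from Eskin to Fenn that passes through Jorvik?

Shortest Eskin→Jorvik: Eskin → Linby → Irby → Jorvik = 10
Shortest Jorvik→Fenn: Jorvik → Fenn = 8.9
Total via Jorvik: 10 + 8.9 = 18.9 km.

18.9 km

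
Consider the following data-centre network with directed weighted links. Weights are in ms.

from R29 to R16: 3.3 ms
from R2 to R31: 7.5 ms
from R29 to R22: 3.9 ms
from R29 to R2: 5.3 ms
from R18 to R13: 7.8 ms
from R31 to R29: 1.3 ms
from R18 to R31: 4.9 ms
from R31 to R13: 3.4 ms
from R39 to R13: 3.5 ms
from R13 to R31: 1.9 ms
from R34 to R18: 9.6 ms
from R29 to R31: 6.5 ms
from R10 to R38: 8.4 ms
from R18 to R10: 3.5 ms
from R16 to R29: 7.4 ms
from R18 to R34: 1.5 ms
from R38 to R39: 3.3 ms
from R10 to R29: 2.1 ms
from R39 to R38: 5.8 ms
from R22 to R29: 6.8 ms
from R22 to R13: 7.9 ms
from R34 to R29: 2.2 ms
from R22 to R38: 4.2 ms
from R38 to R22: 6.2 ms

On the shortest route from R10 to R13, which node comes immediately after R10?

R29

Candidate routes:
R10 → R29 → R31 → R13: 2.1+6.5+3.4 = 12
R10 → R29 → R22 → R13: 2.1+3.9+7.9 = 13.9
R10 → R38 → R39 → R13: 8.4+3.3+3.5 = 15.2
The minimum is 12 ms via R10 → R29 → R31 → R13.
So from R10 the first move is to R29.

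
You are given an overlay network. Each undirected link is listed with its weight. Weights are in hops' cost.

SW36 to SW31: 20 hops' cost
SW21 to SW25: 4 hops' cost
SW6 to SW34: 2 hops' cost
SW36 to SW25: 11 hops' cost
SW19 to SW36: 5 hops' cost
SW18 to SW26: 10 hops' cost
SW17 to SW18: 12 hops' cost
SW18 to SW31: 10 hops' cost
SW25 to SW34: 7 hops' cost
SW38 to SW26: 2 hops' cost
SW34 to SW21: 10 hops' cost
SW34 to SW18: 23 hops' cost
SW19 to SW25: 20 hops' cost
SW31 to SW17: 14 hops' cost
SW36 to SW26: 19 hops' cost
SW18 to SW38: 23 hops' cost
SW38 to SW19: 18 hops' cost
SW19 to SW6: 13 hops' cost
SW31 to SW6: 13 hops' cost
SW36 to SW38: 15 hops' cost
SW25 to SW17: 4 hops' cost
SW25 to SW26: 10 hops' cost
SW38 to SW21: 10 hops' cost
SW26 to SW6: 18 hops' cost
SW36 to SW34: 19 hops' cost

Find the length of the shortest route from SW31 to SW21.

Enumerating some paths:
SW31 - SW17 - SW25 - SW21: 14+4+4 = 22
SW31 - SW6 - SW34 - SW21: 13+2+10 = 25
Cheapest is SW31 - SW17 - SW25 - SW21 at 22 hops' cost.

22 hops' cost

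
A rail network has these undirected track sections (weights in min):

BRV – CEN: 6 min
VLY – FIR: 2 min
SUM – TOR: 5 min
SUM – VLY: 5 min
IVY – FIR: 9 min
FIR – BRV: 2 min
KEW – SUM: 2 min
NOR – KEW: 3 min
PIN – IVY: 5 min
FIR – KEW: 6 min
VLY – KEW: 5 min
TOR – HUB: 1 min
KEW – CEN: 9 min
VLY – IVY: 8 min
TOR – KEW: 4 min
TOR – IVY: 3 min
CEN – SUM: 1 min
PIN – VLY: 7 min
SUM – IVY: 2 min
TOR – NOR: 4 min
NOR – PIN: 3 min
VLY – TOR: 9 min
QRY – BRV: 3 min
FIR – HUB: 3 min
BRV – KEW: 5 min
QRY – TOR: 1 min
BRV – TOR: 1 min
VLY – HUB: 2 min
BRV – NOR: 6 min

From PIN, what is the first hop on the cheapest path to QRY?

NOR

Compare a few routes:
PIN → VLY → HUB → TOR → QRY: 7+2+1+1 = 11
PIN → NOR → TOR → QRY: 3+4+1 = 8
PIN → IVY → TOR → QRY: 5+3+1 = 9
PIN → NOR → BRV → TOR → QRY: 3+6+1+1 = 11
The minimum is 8 min via PIN → NOR → TOR → QRY.
So from PIN the first move is to NOR.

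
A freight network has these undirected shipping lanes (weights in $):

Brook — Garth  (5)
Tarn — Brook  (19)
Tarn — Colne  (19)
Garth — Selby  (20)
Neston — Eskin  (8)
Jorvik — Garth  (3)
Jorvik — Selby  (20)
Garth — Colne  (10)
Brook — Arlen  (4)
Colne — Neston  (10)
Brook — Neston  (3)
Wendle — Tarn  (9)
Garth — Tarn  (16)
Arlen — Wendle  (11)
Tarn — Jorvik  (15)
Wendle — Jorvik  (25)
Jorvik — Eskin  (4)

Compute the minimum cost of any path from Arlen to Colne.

$17

Running Dijkstra from Arlen:
Arlen: 0
Brook: 4  (via Arlen)
Neston: 7  (via Brook)
Garth: 9  (via Brook)
Wendle: 11  (via Arlen)
Jorvik: 12  (via Garth)
Eskin: 15  (via Neston)
Colne: 17  (via Neston)
Shortest route: Arlen → Brook → Neston → Colne = $17.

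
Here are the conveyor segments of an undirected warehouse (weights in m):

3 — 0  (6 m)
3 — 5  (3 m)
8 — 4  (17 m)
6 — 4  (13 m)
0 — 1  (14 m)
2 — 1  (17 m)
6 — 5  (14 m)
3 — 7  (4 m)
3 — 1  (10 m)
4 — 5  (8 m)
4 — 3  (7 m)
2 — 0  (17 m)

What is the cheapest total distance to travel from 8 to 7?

Running Dijkstra from 8:
8: 0
4: 17  (via 8)
3: 24  (via 4)
5: 25  (via 4)
7: 28  (via 3)
Shortest route: 8 → 4 → 3 → 7 = 28 m.

28 m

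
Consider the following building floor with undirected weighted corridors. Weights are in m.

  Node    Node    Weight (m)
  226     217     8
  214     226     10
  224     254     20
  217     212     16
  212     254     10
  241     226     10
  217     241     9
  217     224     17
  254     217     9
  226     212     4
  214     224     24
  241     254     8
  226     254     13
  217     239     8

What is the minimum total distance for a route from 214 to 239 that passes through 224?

Shortest 214→224: 214 → 224 = 24
Shortest 224→239: 224 → 217 → 239 = 25
Total via 224: 24 + 25 = 49 m.

49 m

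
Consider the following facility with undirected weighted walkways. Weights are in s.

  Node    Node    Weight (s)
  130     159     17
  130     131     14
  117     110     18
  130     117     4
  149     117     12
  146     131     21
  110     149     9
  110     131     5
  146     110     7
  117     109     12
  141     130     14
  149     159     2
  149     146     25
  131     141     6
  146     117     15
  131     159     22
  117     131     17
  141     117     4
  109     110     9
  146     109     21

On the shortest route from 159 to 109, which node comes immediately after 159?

149

Compare a few routes:
159–149–110–109: 2+9+9 = 20
159–149–117–109: 2+12+12 = 26
The minimum is 20 s via 159–149–110–109.
So from 159 the first move is to 149.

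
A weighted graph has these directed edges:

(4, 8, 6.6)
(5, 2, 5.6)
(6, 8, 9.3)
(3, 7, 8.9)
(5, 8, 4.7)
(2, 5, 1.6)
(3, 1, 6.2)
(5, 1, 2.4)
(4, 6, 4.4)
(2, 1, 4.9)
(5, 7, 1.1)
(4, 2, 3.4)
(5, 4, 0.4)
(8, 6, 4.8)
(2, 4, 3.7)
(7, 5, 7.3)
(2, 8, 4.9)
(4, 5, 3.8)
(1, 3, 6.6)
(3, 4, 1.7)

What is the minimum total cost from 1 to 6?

12.7

Shortest distances from 1:
1: 0
3: 6.6  (via 1)
4: 8.3  (via 3)
2: 11.7  (via 4)
5: 12.1  (via 4)
6: 12.7  (via 4)
Shortest route: 1 → 3 → 4 → 6 = 12.7.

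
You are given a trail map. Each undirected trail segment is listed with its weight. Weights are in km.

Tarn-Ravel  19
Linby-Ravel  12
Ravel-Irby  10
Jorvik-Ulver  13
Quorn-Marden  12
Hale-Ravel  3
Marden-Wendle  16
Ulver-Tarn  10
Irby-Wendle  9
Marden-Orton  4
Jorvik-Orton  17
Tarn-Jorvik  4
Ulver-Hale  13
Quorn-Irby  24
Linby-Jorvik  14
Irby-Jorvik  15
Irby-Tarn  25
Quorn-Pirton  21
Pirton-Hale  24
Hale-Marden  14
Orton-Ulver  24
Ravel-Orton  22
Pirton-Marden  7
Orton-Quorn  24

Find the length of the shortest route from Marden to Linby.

Running Dijkstra from Marden:
Marden: 0
Orton: 4  (via Marden)
Pirton: 7  (via Marden)
Quorn: 12  (via Marden)
Hale: 14  (via Marden)
Wendle: 16  (via Marden)
Ravel: 17  (via Hale)
Jorvik: 21  (via Orton)
Irby: 25  (via Wendle)
Tarn: 25  (via Jorvik)
Ulver: 27  (via Hale)
Linby: 29  (via Ravel)
Shortest route: Marden → Hale → Ravel → Linby = 29 km.

29 km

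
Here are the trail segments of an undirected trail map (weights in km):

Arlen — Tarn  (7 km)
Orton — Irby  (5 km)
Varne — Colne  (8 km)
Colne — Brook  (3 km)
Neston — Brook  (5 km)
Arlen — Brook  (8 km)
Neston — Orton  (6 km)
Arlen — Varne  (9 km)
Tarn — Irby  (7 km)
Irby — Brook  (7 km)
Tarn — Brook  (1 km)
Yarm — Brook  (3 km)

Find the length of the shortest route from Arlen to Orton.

Compare a few routes:
Arlen → Brook → Irby → Orton: 8+7+5 = 20
Arlen → Brook → Neston → Orton: 8+5+6 = 19
Arlen → Tarn → Brook → Irby → Orton: 7+1+7+5 = 20
Cheapest is Arlen → Brook → Neston → Orton at 19 km.

19 km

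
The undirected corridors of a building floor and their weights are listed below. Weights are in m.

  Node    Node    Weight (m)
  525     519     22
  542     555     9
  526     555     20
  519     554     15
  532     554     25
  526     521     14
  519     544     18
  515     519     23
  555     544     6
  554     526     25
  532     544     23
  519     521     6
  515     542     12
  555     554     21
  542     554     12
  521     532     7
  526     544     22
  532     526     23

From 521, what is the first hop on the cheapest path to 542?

Candidate routes:
521–519–544–555–542: 6+18+6+9 = 39
521–519–554–542: 6+15+12 = 33
521–519–515–542: 6+23+12 = 41
Cheapest is 521–519–554–542 at 33 m.
So from 521 the first move is to 519.

519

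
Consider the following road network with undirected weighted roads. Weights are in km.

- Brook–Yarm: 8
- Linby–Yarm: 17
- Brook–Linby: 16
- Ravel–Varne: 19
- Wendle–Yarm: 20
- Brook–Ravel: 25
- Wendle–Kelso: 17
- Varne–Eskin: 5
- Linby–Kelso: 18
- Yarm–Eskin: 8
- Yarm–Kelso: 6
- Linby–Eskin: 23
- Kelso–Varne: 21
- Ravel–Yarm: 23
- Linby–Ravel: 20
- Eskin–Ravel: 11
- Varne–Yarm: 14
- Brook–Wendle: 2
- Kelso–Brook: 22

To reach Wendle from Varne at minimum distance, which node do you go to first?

Eskin

Candidate routes:
Varne - Eskin - Yarm - Wendle: 5+8+20 = 33
Varne - Yarm - Wendle: 14+20 = 34
Varne - Yarm - Brook - Wendle: 14+8+2 = 24
Varne - Eskin - Yarm - Brook - Wendle: 5+8+8+2 = 23
The minimum is 23 km via Varne - Eskin - Yarm - Brook - Wendle.
So from Varne the first move is to Eskin.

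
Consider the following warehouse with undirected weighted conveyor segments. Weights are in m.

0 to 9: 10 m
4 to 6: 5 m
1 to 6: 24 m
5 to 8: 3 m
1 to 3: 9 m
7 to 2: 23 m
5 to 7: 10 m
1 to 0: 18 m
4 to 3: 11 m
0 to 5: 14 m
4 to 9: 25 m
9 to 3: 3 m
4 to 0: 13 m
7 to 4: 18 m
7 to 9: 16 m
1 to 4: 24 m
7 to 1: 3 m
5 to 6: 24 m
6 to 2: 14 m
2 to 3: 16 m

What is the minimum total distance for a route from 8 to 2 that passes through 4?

Shortest 8→4: 8 → 5 → 0 → 4 = 30
Best 4 to 2: 4 → 6 → 2 costing 19
Total via 4: 30 + 19 = 49 m.

49 m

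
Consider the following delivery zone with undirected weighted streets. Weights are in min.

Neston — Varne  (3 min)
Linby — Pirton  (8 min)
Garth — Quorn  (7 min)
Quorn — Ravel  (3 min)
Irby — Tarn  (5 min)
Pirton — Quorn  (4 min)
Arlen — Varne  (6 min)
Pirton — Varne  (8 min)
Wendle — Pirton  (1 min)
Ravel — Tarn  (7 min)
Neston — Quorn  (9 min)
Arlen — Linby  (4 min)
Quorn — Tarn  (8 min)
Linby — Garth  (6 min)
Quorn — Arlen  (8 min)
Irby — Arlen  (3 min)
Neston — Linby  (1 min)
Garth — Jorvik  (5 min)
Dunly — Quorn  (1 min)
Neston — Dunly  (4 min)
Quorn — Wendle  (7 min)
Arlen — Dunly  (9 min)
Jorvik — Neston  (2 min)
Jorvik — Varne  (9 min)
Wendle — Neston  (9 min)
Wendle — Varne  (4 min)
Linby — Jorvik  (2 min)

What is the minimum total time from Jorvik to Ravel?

Running Dijkstra from Jorvik:
Jorvik: 0
Linby: 2  (via Jorvik)
Neston: 2  (via Jorvik)
Varne: 5  (via Neston)
Garth: 5  (via Jorvik)
Dunly: 6  (via Neston)
Arlen: 6  (via Linby)
Quorn: 7  (via Dunly)
Wendle: 9  (via Varne)
Irby: 9  (via Arlen)
Pirton: 10  (via Linby)
Ravel: 10  (via Quorn)
Shortest route: Jorvik → Neston → Dunly → Quorn → Ravel = 10 min.

10 min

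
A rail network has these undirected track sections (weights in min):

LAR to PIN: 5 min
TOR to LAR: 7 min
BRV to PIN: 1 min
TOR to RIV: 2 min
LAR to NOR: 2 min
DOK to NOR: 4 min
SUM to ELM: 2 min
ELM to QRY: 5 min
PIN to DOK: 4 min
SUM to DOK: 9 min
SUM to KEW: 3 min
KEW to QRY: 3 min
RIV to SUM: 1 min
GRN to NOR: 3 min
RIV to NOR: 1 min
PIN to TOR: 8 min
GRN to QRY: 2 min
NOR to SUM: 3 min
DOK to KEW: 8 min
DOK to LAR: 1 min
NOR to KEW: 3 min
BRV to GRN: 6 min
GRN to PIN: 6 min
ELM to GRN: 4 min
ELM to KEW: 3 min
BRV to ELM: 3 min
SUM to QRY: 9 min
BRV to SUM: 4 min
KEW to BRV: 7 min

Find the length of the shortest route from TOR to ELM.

Shortest distances from TOR:
TOR: 0
RIV: 2  (via TOR)
NOR: 3  (via RIV)
SUM: 3  (via RIV)
ELM: 5  (via SUM)
Shortest route: TOR → RIV → SUM → ELM = 5 min.

5 min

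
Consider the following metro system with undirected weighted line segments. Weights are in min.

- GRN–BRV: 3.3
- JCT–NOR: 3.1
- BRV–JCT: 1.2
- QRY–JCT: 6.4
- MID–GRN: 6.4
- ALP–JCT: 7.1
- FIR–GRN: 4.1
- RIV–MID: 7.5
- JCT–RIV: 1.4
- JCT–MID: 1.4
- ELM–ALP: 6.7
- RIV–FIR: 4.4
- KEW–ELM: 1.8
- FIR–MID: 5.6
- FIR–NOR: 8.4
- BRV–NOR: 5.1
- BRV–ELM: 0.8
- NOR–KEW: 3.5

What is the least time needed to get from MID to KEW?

5.2 min

Compare a few routes:
MID → JCT → BRV → ELM → KEW: 1.4+1.2+0.8+1.8 = 5.2
MID → JCT → NOR → KEW: 1.4+3.1+3.5 = 8
The minimum is 5.2 min via MID → JCT → BRV → ELM → KEW.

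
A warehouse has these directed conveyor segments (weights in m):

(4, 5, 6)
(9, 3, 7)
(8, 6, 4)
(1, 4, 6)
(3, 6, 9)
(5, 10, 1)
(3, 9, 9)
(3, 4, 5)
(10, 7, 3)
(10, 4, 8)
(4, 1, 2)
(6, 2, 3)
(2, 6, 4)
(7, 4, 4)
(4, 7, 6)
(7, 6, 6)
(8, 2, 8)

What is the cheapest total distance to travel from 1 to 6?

Compare a few routes:
1 → 4 → 5 → 10 → 7 → 6: 6+6+1+3+6 = 22
1 → 4 → 7 → 6: 6+6+6 = 18
Cheapest is 1 → 4 → 7 → 6 at 18 m.

18 m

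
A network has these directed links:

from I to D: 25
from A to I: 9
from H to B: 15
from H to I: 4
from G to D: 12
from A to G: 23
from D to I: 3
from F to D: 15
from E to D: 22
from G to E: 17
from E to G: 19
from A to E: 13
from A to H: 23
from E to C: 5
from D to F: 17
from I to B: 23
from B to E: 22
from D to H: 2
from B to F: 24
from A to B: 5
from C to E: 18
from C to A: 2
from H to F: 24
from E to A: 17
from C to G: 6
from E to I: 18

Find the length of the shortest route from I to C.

Settle nodes by increasing distance from I:
I: 0
B: 23  (via I)
D: 25  (via I)
H: 27  (via D)
F: 42  (via D)
E: 45  (via B)
C: 50  (via E)
Shortest route: I → B → E → C = 50.

50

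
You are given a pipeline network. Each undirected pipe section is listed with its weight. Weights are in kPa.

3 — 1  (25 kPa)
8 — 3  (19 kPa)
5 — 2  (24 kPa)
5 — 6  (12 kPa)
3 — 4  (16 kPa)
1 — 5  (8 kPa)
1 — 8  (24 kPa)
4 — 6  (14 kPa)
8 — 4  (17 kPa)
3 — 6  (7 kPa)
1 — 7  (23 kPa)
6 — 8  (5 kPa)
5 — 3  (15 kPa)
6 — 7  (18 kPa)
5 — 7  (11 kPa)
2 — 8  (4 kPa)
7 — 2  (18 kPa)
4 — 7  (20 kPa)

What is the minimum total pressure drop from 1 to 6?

Running Dijkstra from 1:
1: 0
5: 8  (via 1)
7: 19  (via 5)
6: 20  (via 5)
Shortest route: 1 → 5 → 6 = 20 kPa.

20 kPa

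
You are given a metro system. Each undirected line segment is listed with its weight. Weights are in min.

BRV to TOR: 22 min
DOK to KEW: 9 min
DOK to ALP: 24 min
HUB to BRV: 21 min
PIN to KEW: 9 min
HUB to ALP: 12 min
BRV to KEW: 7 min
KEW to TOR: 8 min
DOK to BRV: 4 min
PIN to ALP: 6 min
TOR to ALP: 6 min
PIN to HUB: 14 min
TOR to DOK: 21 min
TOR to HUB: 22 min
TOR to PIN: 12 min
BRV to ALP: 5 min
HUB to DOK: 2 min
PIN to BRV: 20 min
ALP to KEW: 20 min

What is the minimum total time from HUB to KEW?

Running Dijkstra from HUB:
HUB: 0
DOK: 2  (via HUB)
BRV: 6  (via DOK)
KEW: 11  (via DOK)
Shortest route: HUB → DOK → KEW = 11 min.

11 min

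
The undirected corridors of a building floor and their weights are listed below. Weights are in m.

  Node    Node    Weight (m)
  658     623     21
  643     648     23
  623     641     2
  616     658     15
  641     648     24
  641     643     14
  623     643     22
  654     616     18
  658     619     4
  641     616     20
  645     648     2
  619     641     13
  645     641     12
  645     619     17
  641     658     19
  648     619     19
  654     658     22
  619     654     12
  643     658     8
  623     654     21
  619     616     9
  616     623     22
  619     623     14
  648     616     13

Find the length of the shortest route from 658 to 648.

Settle nodes by increasing distance from 658:
658: 0
619: 4  (via 658)
643: 8  (via 658)
616: 13  (via 619)
654: 16  (via 619)
641: 17  (via 619)
623: 18  (via 619)
645: 21  (via 619)
648: 23  (via 619)
Shortest route: 658–619–648 = 23 m.

23 m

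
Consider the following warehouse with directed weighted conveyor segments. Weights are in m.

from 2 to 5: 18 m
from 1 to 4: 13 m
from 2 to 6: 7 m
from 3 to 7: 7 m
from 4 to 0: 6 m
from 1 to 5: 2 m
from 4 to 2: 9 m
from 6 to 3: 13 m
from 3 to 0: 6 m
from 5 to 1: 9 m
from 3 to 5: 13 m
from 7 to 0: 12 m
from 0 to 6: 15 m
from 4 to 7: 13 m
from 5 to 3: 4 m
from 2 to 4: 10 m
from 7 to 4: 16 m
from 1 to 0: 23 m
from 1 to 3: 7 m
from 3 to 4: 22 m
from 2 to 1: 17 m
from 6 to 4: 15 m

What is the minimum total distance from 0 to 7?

35 m

Enumerating some paths:
0–6–3–4–7: 15+13+22+13 = 63
0–6–3–7: 15+13+7 = 35
0–6–4–7: 15+15+13 = 43
0–6–4–2–5–3–7: 15+15+9+18+4+7 = 68
The minimum is 35 m via 0–6–3–7.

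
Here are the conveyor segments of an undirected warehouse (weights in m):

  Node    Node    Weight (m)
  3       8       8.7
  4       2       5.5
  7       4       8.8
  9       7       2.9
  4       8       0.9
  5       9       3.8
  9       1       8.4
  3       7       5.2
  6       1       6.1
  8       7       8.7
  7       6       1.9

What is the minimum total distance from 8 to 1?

Running Dijkstra from 8:
8: 0
4: 0.9  (via 8)
2: 6.4  (via 4)
3: 8.7  (via 8)
7: 8.7  (via 8)
6: 10.6  (via 7)
9: 11.6  (via 7)
5: 15.4  (via 9)
1: 16.7  (via 6)
Shortest route: 8–7–6–1 = 16.7 m.

16.7 m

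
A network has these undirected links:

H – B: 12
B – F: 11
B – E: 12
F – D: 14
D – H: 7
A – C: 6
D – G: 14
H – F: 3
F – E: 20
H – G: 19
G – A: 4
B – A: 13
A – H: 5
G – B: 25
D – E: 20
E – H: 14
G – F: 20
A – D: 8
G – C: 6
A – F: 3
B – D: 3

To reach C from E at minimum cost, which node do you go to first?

H

Enumerating some paths:
E → H → A → G → C: 14+5+4+6 = 29
E → H → F → A → C: 14+3+3+6 = 26
E → H → A → C: 14+5+6 = 25
The minimum is 25 via E → H → A → C.
So from E the first move is to H.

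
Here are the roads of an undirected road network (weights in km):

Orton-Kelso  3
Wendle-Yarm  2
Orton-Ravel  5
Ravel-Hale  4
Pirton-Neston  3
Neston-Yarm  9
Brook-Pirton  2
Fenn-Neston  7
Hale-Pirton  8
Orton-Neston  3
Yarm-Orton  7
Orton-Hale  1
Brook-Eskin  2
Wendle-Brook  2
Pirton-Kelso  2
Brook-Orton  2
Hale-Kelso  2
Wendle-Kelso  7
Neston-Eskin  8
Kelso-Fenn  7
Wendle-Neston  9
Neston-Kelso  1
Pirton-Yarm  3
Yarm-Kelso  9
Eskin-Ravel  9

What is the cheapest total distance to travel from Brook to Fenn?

11 km

Settle nodes by increasing distance from Brook:
Brook: 0
Wendle: 2  (via Brook)
Eskin: 2  (via Brook)
Orton: 2  (via Brook)
Pirton: 2  (via Brook)
Hale: 3  (via Orton)
Yarm: 4  (via Wendle)
Kelso: 4  (via Pirton)
Neston: 5  (via Orton)
Ravel: 7  (via Orton)
Fenn: 11  (via Kelso)
Shortest route: Brook → Pirton → Kelso → Fenn = 11 km.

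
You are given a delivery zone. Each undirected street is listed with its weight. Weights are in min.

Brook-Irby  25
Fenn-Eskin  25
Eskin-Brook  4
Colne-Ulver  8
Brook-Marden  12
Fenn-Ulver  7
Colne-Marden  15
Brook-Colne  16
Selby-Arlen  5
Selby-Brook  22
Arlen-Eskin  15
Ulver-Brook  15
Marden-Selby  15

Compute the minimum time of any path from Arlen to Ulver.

Candidate routes:
Arlen → Selby → Brook → Ulver: 5+22+15 = 42
Arlen → Eskin → Brook → Ulver: 15+4+15 = 34
Cheapest is Arlen → Eskin → Brook → Ulver at 34 min.

34 min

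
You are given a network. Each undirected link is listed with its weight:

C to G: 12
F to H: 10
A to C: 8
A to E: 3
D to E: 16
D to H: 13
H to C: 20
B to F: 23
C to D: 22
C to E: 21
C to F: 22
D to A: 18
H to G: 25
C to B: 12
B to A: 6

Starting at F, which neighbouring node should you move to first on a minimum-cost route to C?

Enumerating some paths:
F - B - C: 23+12 = 35
F - C: 22 = 22
F - H - C: 10+20 = 30
Cheapest is F - C at 22.
So from F the first move is to C.

C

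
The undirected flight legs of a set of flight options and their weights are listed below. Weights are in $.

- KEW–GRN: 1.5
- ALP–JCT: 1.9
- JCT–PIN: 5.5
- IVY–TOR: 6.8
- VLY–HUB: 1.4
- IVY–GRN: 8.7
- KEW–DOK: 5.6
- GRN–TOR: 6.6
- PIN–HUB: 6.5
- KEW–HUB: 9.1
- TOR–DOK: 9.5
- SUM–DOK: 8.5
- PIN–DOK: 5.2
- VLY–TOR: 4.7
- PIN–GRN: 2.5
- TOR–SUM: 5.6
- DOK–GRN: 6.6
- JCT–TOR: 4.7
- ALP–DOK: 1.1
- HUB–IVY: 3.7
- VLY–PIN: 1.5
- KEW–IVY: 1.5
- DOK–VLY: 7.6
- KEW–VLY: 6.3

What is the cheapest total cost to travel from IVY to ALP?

Compare a few routes:
IVY → KEW → DOK → ALP: 1.5+5.6+1.1 = 8.2
IVY → KEW → GRN → PIN → DOK → ALP: 1.5+1.5+2.5+5.2+1.1 = 11.8
IVY → KEW → GRN → DOK → ALP: 1.5+1.5+6.6+1.1 = 10.7
Cheapest is IVY → KEW → DOK → ALP at $8.2.

$8.2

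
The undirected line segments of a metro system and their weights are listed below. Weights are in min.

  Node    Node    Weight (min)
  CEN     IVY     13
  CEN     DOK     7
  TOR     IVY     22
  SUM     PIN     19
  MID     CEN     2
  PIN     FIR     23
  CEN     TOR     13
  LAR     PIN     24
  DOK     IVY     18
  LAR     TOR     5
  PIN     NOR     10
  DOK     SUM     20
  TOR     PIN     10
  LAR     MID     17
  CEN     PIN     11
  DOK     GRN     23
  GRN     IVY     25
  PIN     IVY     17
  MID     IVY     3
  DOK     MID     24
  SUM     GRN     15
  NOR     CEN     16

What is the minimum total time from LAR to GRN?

45 min

Compare a few routes:
LAR → TOR → CEN → DOK → GRN: 5+13+7+23 = 48
LAR → MID → IVY → GRN: 17+3+25 = 45
LAR → MID → CEN → DOK → GRN: 17+2+7+23 = 49
LAR → TOR → CEN → MID → IVY → GRN: 5+13+2+3+25 = 48
Cheapest is LAR → MID → IVY → GRN at 45 min.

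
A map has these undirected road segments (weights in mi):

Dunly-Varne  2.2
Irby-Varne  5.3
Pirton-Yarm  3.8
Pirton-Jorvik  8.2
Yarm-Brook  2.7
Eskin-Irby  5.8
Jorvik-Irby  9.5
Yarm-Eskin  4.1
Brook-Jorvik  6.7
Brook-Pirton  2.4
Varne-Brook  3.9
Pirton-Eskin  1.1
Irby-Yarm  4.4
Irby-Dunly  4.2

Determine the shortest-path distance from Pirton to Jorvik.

8.2 mi

Settle nodes by increasing distance from Pirton:
Pirton: 0
Eskin: 1.1  (via Pirton)
Brook: 2.4  (via Pirton)
Yarm: 3.8  (via Pirton)
Varne: 6.3  (via Brook)
Irby: 6.9  (via Eskin)
Jorvik: 8.2  (via Pirton)
Shortest route: Pirton–Jorvik = 8.2 mi.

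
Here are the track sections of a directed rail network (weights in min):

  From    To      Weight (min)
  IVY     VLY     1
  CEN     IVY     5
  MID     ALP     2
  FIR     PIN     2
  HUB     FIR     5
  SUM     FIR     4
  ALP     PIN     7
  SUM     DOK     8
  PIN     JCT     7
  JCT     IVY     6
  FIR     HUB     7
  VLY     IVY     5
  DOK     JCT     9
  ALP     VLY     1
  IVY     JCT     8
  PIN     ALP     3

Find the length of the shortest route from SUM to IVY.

Candidate routes:
SUM → FIR → PIN → ALP → VLY → IVY: 4+2+3+1+5 = 15
SUM → FIR → PIN → JCT → IVY: 4+2+7+6 = 19
Cheapest is SUM → FIR → PIN → ALP → VLY → IVY at 15 min.

15 min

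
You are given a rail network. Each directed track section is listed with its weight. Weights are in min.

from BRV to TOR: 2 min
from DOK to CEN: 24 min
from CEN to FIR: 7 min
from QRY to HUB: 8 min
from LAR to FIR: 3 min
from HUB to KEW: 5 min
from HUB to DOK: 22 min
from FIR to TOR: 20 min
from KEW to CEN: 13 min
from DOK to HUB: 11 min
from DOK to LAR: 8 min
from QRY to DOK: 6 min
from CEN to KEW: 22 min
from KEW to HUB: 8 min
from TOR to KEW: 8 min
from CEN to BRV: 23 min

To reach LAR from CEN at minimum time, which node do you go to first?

Compare a few routes:
CEN - BRV - TOR - KEW - HUB - DOK - LAR: 23+2+8+8+22+8 = 71
CEN - KEW - HUB - DOK - LAR: 22+8+22+8 = 60
Cheapest is CEN - KEW - HUB - DOK - LAR at 60 min.
So from CEN the first move is to KEW.

KEW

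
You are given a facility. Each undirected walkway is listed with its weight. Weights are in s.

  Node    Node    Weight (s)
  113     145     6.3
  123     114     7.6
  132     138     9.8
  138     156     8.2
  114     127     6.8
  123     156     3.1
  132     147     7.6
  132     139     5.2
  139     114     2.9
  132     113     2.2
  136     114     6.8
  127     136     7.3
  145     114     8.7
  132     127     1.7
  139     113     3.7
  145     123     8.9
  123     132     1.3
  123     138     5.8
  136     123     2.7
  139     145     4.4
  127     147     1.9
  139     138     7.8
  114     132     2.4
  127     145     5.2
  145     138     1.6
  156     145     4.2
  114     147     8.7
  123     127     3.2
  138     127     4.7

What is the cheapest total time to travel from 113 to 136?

Enumerating some paths:
113 - 132 - 127 - 123 - 136: 2.2+1.7+3.2+2.7 = 9.8
113 - 132 - 127 - 136: 2.2+1.7+7.3 = 11.2
113 - 132 - 123 - 136: 2.2+1.3+2.7 = 6.2
Cheapest is 113 - 132 - 123 - 136 at 6.2 s.

6.2 s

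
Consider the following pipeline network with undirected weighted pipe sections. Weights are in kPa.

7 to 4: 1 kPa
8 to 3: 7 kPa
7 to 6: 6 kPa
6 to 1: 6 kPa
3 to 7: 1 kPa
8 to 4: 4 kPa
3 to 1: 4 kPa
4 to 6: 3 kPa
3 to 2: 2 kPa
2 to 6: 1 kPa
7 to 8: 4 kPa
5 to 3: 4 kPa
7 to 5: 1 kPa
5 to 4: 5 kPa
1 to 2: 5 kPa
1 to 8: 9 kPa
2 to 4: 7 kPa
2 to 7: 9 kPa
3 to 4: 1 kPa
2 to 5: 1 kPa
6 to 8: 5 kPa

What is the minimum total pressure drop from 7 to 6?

3 kPa

Shortest distances from 7:
7: 0
3: 1  (via 7)
4: 1  (via 7)
5: 1  (via 7)
2: 2  (via 5)
6: 3  (via 2)
Shortest route: 7–5–2–6 = 3 kPa.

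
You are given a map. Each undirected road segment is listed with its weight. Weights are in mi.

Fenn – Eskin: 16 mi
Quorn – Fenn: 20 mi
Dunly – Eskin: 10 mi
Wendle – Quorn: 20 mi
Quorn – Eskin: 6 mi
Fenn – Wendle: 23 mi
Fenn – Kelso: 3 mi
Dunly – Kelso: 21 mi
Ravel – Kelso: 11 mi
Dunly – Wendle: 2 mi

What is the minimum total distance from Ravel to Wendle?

34 mi

Settle nodes by increasing distance from Ravel:
Ravel: 0
Kelso: 11  (via Ravel)
Fenn: 14  (via Kelso)
Eskin: 30  (via Fenn)
Dunly: 32  (via Kelso)
Wendle: 34  (via Dunly)
Shortest route: Ravel → Kelso → Dunly → Wendle = 34 mi.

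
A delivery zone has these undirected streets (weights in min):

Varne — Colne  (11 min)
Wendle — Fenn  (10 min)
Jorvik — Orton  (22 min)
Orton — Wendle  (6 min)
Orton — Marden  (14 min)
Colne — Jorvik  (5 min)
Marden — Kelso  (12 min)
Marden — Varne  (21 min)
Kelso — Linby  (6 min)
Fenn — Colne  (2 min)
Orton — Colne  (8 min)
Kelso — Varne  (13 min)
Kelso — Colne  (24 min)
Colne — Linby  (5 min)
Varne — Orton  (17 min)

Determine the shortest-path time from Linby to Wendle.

17 min

Settle nodes by increasing distance from Linby:
Linby: 0
Colne: 5  (via Linby)
Kelso: 6  (via Linby)
Fenn: 7  (via Colne)
Jorvik: 10  (via Colne)
Orton: 13  (via Colne)
Varne: 16  (via Colne)
Wendle: 17  (via Fenn)
Shortest route: Linby–Colne–Fenn–Wendle = 17 min.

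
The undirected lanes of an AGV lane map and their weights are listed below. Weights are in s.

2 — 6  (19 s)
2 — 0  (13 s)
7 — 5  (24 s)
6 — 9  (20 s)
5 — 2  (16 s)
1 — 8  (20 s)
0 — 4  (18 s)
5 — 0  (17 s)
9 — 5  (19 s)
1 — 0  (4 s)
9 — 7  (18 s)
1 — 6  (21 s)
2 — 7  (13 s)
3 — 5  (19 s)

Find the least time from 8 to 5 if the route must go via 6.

76 s

Best 8 to 6: 8 → 1 → 6 costing 41
Best 6 to 5: 6 → 2 → 5 costing 35
Total via 6: 41 + 35 = 76 s.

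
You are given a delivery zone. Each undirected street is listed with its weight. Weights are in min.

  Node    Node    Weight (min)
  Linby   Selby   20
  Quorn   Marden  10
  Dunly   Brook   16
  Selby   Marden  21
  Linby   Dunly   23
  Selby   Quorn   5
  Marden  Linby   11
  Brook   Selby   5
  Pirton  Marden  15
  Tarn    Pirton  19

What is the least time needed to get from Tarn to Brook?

54 min

Settle nodes by increasing distance from Tarn:
Tarn: 0
Pirton: 19  (via Tarn)
Marden: 34  (via Pirton)
Quorn: 44  (via Marden)
Linby: 45  (via Marden)
Selby: 49  (via Quorn)
Brook: 54  (via Selby)
Shortest route: Tarn–Pirton–Marden–Quorn–Selby–Brook = 54 min.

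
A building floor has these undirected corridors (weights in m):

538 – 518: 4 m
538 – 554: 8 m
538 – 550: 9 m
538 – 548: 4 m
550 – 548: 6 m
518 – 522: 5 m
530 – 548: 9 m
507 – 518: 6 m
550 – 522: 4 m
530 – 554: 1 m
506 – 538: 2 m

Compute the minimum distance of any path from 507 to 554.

Shortest distances from 507:
507: 0
518: 6  (via 507)
538: 10  (via 518)
522: 11  (via 518)
506: 12  (via 538)
548: 14  (via 538)
550: 15  (via 522)
554: 18  (via 538)
Shortest route: 507–518–538–554 = 18 m.

18 m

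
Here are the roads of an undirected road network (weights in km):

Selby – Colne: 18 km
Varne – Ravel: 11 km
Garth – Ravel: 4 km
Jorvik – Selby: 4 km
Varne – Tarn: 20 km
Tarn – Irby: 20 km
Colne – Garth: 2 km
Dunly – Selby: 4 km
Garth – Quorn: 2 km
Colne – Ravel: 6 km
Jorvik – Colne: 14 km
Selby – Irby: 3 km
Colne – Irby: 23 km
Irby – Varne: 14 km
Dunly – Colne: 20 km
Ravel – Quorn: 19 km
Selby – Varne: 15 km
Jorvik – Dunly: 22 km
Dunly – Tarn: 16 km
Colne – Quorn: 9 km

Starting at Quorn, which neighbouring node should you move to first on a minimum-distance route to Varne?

Garth

Enumerating some paths:
Quorn → Garth → Colne → Ravel → Varne: 2+2+6+11 = 21
Quorn → Colne → Garth → Ravel → Varne: 9+2+4+11 = 26
Quorn → Garth → Ravel → Varne: 2+4+11 = 17
Cheapest is Quorn → Garth → Ravel → Varne at 17 km.
So from Quorn the first move is to Garth.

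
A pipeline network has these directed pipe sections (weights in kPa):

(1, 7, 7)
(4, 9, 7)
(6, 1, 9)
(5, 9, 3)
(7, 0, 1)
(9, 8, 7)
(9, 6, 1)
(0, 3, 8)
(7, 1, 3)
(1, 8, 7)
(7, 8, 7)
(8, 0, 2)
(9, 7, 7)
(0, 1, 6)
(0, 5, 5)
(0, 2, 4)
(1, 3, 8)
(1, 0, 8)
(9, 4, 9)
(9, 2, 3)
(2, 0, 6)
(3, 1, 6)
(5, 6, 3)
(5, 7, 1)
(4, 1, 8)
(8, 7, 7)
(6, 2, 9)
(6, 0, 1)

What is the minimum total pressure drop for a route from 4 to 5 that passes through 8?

21 kPa

Best 4 to 8: 4 → 9 → 8 costing 14
Best 8 to 5: 8 → 0 → 5 costing 7
Total via 8: 14 + 7 = 21 kPa.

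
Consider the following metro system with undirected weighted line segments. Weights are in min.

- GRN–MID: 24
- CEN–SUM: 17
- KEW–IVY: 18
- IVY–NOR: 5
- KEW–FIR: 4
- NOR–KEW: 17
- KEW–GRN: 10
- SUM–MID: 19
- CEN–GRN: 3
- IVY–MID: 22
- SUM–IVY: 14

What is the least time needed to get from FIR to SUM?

34 min

Shortest distances from FIR:
FIR: 0
KEW: 4  (via FIR)
GRN: 14  (via KEW)
CEN: 17  (via GRN)
NOR: 21  (via KEW)
IVY: 22  (via KEW)
SUM: 34  (via CEN)
Shortest route: FIR–KEW–GRN–CEN–SUM = 34 min.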